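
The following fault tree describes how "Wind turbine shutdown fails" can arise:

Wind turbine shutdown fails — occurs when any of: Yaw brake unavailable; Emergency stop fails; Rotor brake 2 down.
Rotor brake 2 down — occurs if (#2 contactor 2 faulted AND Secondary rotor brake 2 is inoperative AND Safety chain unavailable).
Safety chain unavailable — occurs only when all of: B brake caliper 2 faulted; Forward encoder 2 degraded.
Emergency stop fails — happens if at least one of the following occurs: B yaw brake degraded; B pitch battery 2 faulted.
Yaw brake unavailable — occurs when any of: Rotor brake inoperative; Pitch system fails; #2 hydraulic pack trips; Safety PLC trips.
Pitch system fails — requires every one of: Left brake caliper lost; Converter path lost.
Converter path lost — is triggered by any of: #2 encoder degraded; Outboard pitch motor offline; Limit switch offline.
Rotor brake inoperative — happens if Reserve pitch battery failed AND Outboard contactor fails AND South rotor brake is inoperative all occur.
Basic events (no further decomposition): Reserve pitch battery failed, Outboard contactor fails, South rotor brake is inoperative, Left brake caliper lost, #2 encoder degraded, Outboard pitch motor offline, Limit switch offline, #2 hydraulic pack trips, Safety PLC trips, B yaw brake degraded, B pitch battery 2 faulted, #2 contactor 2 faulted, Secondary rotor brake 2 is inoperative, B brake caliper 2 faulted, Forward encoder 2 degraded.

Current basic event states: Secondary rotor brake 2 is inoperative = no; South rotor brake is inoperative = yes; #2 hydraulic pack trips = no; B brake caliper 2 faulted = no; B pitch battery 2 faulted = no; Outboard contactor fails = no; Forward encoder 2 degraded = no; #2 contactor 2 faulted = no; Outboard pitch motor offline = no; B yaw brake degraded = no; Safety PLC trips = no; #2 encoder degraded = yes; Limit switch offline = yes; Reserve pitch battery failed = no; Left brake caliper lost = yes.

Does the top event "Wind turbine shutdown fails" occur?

Yes

Rotor brake inoperative [AND]: Reserve pitch battery failed=not, Outboard contactor fails=not, South rotor brake is inoperative=occurs → not all inputs occur → does not occur.
Converter path lost [OR]: #2 encoder degraded=occurs, Outboard pitch motor offline=not, Limit switch offline=occurs → at least one input occurs → occurs.
Pitch system fails [AND]: Left brake caliper lost=occurs, Converter path lost=occurs → all inputs occur → occurs.
Yaw brake unavailable [OR]: Rotor brake inoperative=not, Pitch system fails=occurs, #2 hydraulic pack trips=not, Safety PLC trips=not → at least one input occurs → occurs.
Emergency stop fails [OR]: B yaw brake degraded=not, B pitch battery 2 faulted=not → no input occurs → does not occur.
Safety chain unavailable [AND]: B brake caliper 2 faulted=not, Forward encoder 2 degraded=not → not all inputs occur → does not occur.
Rotor brake 2 down [AND]: #2 contactor 2 faulted=not, Secondary rotor brake 2 is inoperative=not, Safety chain unavailable=not → not all inputs occur → does not occur.
Wind turbine shutdown fails [OR]: Yaw brake unavailable=occurs, Emergency stop fails=not, Rotor brake 2 down=not → at least one input occurs → occurs.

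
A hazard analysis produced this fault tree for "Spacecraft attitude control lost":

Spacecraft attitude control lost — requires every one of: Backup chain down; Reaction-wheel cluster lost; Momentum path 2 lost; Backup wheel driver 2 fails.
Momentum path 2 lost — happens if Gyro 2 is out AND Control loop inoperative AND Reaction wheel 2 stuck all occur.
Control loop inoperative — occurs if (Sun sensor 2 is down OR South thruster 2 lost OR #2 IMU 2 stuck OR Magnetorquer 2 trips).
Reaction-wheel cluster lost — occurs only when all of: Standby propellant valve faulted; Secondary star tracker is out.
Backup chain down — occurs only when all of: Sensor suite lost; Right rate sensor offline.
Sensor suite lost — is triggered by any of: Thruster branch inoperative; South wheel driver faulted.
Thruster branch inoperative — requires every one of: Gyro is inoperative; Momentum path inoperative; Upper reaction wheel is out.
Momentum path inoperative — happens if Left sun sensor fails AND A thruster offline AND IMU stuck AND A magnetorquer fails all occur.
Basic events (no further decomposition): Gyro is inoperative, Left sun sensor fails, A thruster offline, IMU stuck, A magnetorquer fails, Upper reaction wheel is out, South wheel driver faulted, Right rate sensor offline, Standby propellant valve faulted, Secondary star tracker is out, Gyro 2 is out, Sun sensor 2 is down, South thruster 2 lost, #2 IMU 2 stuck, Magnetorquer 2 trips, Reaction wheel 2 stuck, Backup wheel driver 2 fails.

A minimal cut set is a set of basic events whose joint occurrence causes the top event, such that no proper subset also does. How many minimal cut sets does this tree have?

Momentum path inoperative [AND]: one cut set from each child combined → 1 × 1 × 1 × 1 = 1 cut set(s).
Thruster branch inoperative [AND]: one cut set from each child combined → 1 × 1 × 1 = 1 cut set(s).
Sensor suite lost [OR]: union of children's cut sets → 2 cut set(s).
Backup chain down [AND]: one cut set from each child combined → 2 × 1 = 2 cut set(s).
Reaction-wheel cluster lost [AND]: one cut set from each child combined → 1 × 1 = 1 cut set(s).
Control loop inoperative [OR]: union of children's cut sets → 4 cut set(s).
Momentum path 2 lost [AND]: one cut set from each child combined → 1 × 4 × 1 = 4 cut set(s).
Spacecraft attitude control lost [AND]: one cut set from each child combined → 2 × 1 × 4 × 1 = 8 cut set(s).
Minimal cut sets: {A magnetorquer fails, A thruster offline, Backup wheel driver 2 fails, Gyro 2 is out, Gyro is inoperative, IMU stuck, Left sun sensor fails, Reaction wheel 2 stuck, Right rate sensor offline, Secondary star tracker is out, Standby propellant valve faulted, Sun sensor 2 is down, Upper reaction wheel is out}; {A magnetorquer fails, A thruster offline, Backup wheel driver 2 fails, Gyro 2 is out, Gyro is inoperative, IMU stuck, Left sun sensor fails, Reaction wheel 2 stuck, Right rate sensor offline, Secondary star tracker is out, South thruster 2 lost, Standby propellant valve faulted, Upper reaction wheel is out}; {#2 IMU 2 stuck, A magnetorquer fails, A thruster offline, Backup wheel driver 2 fails, Gyro 2 is out, Gyro is inoperative, IMU stuck, Left sun sensor fails, Reaction wheel 2 stuck, Right rate sensor offline, Secondary star tracker is out, Standby propellant valve faulted, Upper reaction wheel is out}; {A magnetorquer fails, A thruster offline, Backup wheel driver 2 fails, Gyro 2 is out, Gyro is inoperative, IMU stuck, Left sun sensor fails, Magnetorquer 2 trips, Reaction wheel 2 stuck, Right rate sensor offline, Secondary star tracker is out, Standby propellant valve faulted, Upper reaction wheel is out}; {Backup wheel driver 2 fails, Gyro 2 is out, Reaction wheel 2 stuck, Right rate sensor offline, Secondary star tracker is out, South wheel driver faulted, Standby propellant valve faulted, Sun sensor 2 is down}; {Backup wheel driver 2 fails, Gyro 2 is out, Reaction wheel 2 stuck, Right rate sensor offline, Secondary star tracker is out, South thruster 2 lost, South wheel driver faulted, Standby propellant valve faulted}; {#2 IMU 2 stuck, Backup wheel driver 2 fails, Gyro 2 is out, Reaction wheel 2 stuck, Right rate sensor offline, Secondary star tracker is out, South wheel driver faulted, Standby propellant valve faulted}; {Backup wheel driver 2 fails, Gyro 2 is out, Magnetorquer 2 trips, Reaction wheel 2 stuck, Right rate sensor offline, Secondary star tracker is out, South wheel driver faulted, Standby propellant valve faulted}.

8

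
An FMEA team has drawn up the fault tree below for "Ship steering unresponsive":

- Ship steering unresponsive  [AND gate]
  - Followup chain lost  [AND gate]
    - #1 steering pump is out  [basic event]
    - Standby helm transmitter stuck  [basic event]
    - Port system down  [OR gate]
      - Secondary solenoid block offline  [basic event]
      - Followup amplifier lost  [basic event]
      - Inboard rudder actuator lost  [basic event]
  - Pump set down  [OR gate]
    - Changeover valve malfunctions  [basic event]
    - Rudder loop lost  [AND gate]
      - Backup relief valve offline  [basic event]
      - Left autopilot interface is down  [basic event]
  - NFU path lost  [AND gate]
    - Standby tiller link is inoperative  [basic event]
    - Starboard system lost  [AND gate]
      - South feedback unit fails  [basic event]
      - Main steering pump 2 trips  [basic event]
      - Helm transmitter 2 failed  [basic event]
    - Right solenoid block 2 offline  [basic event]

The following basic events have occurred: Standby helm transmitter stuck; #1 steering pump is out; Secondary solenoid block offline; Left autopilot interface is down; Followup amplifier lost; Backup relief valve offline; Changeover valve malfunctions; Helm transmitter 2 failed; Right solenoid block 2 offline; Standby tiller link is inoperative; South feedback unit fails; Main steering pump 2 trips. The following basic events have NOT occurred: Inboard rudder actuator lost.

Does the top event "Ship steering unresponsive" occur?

Port system down [OR]: Secondary solenoid block offline=occurs, Followup amplifier lost=occurs, Inboard rudder actuator lost=not → at least one input occurs → occurs.
Followup chain lost [AND]: #1 steering pump is out=occurs, Standby helm transmitter stuck=occurs, Port system down=occurs → all inputs occur → occurs.
Rudder loop lost [AND]: Backup relief valve offline=occurs, Left autopilot interface is down=occurs → all inputs occur → occurs.
Pump set down [OR]: Changeover valve malfunctions=occurs, Rudder loop lost=occurs → at least one input occurs → occurs.
Starboard system lost [AND]: South feedback unit fails=occurs, Main steering pump 2 trips=occurs, Helm transmitter 2 failed=occurs → all inputs occur → occurs.
NFU path lost [AND]: Standby tiller link is inoperative=occurs, Starboard system lost=occurs, Right solenoid block 2 offline=occurs → all inputs occur → occurs.
Ship steering unresponsive [AND]: Followup chain lost=occurs, Pump set down=occurs, NFU path lost=occurs → all inputs occur → occurs.

Yes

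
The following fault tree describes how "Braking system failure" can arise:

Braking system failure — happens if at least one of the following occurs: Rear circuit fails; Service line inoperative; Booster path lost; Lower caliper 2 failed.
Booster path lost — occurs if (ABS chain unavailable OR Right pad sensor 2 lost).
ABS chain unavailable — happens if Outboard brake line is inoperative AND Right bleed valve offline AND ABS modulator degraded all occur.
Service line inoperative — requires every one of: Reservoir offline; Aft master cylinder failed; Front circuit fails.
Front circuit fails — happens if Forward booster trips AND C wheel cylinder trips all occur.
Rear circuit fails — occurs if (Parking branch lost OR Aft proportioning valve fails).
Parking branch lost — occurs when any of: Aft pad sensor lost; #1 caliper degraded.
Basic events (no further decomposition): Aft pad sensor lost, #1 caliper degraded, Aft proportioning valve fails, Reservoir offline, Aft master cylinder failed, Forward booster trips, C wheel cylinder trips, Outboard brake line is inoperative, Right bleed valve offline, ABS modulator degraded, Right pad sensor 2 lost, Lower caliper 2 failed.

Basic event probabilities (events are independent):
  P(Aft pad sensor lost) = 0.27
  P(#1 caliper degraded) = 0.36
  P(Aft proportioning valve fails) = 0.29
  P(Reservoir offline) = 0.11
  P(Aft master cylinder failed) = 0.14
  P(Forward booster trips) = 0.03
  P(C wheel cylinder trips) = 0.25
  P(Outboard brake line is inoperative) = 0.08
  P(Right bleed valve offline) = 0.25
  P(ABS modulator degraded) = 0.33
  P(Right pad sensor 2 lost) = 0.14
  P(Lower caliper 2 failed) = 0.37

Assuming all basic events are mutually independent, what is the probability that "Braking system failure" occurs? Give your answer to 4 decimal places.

0.8215

P(Parking branch lost) [OR] = 1 − (1−0.27) × (1−0.36) = 0.532800
P(Rear circuit fails) [OR] = 1 − (1−0.532800) × (1−0.29) = 0.668288
P(Front circuit fails) [AND] = 0.03 × 0.25 = 0.007500
P(Service line inoperative) [AND] = 0.11 × 0.14 × 0.007500 = 0.000116
P(ABS chain unavailable) [AND] = 0.08 × 0.25 × 0.33 = 0.006600
P(Booster path lost) [OR] = 1 − (1−0.006600) × (1−0.14) = 0.145676
P(Braking system failure) [OR] = 1 − (1−0.668288) × (1−0.000116) × (1−0.145676) × (1−0.37) = 0.821485
Rounded to 4 decimal places: P(Braking system failure) ≈ 0.8215.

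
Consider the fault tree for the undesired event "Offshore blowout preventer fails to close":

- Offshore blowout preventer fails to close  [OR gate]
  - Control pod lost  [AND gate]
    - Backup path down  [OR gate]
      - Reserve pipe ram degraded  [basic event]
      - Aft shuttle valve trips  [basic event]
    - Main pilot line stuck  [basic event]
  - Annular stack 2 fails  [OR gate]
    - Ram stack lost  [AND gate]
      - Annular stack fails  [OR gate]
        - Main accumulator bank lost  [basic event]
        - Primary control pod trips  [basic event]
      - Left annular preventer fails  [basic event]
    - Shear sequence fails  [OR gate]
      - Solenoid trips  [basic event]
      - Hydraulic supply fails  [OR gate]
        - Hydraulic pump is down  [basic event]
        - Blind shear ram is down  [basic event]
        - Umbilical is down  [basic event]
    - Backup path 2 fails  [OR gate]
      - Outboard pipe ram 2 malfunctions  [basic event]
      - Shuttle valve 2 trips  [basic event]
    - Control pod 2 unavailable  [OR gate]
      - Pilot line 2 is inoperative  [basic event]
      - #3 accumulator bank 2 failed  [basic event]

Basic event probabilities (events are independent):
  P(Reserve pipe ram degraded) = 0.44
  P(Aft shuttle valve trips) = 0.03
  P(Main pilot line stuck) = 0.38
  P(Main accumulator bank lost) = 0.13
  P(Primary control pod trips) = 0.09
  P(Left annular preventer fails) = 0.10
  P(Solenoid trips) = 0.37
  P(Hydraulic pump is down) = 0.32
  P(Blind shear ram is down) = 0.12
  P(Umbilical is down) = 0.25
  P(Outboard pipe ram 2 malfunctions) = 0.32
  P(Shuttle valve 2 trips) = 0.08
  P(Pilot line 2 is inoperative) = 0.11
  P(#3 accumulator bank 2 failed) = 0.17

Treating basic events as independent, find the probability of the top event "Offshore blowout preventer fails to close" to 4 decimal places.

0.8943

P(Backup path down) [OR] = 1 − (1−0.44) × (1−0.03) = 0.456800
P(Control pod lost) [AND] = 0.456800 × 0.38 = 0.173584
P(Annular stack fails) [OR] = 1 − (1−0.13) × (1−0.09) = 0.208300
P(Ram stack lost) [AND] = 0.208300 × 0.10 = 0.020830
P(Hydraulic supply fails) [OR] = 1 − (1−0.32) × (1−0.12) × (1−0.25) = 0.551200
P(Shear sequence fails) [OR] = 1 − (1−0.37) × (1−0.551200) = 0.717256
P(Backup path 2 fails) [OR] = 1 − (1−0.32) × (1−0.08) = 0.374400
P(Control pod 2 unavailable) [OR] = 1 − (1−0.11) × (1−0.17) = 0.261300
P(Annular stack 2 fails) [OR] = 1 − (1−0.020830) × (1−0.717256) × (1−0.374400) × (1−0.261300) = 0.872057
P(Offshore blowout preventer fails to close) [OR] = 1 − (1−0.173584) × (1−0.872057) = 0.894266
Rounded to 4 decimal places: P(Offshore blowout preventer fails to close) ≈ 0.8943.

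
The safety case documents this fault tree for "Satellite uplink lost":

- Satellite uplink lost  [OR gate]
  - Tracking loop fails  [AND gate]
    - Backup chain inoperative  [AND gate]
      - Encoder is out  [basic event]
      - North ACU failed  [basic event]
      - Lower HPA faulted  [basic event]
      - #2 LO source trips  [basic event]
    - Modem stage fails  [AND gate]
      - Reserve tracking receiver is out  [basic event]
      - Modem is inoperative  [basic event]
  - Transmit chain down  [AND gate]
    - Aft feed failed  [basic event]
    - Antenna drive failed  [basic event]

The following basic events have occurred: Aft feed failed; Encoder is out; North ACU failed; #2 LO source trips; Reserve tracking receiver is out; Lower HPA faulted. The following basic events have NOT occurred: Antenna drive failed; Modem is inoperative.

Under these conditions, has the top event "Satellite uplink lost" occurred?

No

Backup chain inoperative [AND]: Encoder is out=occurs, North ACU failed=occurs, Lower HPA faulted=occurs, #2 LO source trips=occurs → all inputs occur → occurs.
Modem stage fails [AND]: Reserve tracking receiver is out=occurs, Modem is inoperative=not → not all inputs occur → does not occur.
Tracking loop fails [AND]: Backup chain inoperative=occurs, Modem stage fails=not → not all inputs occur → does not occur.
Transmit chain down [AND]: Aft feed failed=occurs, Antenna drive failed=not → not all inputs occur → does not occur.
Satellite uplink lost [OR]: Tracking loop fails=not, Transmit chain down=not → no input occurs → does not occur.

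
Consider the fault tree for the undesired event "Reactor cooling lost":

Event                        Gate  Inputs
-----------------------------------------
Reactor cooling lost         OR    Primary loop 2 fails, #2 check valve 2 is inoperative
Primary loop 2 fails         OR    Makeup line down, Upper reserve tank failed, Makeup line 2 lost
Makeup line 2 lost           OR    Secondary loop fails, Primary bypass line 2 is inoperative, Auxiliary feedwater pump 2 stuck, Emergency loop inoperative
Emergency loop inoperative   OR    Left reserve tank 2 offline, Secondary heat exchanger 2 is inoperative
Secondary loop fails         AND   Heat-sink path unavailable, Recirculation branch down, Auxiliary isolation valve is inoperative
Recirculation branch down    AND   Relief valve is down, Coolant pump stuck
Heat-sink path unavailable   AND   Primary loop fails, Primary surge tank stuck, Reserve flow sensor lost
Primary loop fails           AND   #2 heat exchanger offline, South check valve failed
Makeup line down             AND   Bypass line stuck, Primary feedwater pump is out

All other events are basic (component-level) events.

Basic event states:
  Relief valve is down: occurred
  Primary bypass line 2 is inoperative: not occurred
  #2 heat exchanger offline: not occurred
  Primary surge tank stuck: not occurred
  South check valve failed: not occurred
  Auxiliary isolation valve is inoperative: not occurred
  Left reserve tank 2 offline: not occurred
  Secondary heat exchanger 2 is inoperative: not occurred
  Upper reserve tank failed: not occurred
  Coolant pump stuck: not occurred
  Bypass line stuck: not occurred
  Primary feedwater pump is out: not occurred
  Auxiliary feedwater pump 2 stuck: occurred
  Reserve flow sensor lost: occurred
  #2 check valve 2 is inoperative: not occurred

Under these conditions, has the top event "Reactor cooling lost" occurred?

Makeup line down [AND]: Bypass line stuck=not, Primary feedwater pump is out=not → not all inputs occur → does not occur.
Primary loop fails [AND]: #2 heat exchanger offline=not, South check valve failed=not → not all inputs occur → does not occur.
Heat-sink path unavailable [AND]: Primary loop fails=not, Primary surge tank stuck=not, Reserve flow sensor lost=occurs → not all inputs occur → does not occur.
Recirculation branch down [AND]: Relief valve is down=occurs, Coolant pump stuck=not → not all inputs occur → does not occur.
Secondary loop fails [AND]: Heat-sink path unavailable=not, Recirculation branch down=not, Auxiliary isolation valve is inoperative=not → not all inputs occur → does not occur.
Emergency loop inoperative [OR]: Left reserve tank 2 offline=not, Secondary heat exchanger 2 is inoperative=not → no input occurs → does not occur.
Makeup line 2 lost [OR]: Secondary loop fails=not, Primary bypass line 2 is inoperative=not, Auxiliary feedwater pump 2 stuck=occurs, Emergency loop inoperative=not → at least one input occurs → occurs.
Primary loop 2 fails [OR]: Makeup line down=not, Upper reserve tank failed=not, Makeup line 2 lost=occurs → at least one input occurs → occurs.
Reactor cooling lost [OR]: Primary loop 2 fails=occurs, #2 check valve 2 is inoperative=not → at least one input occurs → occurs.

Yes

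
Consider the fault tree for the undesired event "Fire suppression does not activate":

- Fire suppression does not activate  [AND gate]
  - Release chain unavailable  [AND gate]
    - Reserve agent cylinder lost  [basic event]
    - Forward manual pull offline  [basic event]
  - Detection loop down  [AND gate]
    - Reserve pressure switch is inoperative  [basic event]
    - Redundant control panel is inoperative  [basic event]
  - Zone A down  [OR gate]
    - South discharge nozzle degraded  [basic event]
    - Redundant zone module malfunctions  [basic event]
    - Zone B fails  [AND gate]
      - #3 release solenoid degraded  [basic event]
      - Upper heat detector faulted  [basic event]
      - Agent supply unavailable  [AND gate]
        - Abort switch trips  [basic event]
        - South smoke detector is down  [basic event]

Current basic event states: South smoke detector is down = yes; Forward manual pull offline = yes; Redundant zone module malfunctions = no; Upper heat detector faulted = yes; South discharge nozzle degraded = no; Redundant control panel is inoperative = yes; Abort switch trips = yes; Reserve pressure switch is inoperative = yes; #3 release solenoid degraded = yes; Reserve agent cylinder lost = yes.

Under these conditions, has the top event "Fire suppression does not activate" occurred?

Release chain unavailable [AND]: Reserve agent cylinder lost=occurs, Forward manual pull offline=occurs → all inputs occur → occurs.
Detection loop down [AND]: Reserve pressure switch is inoperative=occurs, Redundant control panel is inoperative=occurs → all inputs occur → occurs.
Agent supply unavailable [AND]: Abort switch trips=occurs, South smoke detector is down=occurs → all inputs occur → occurs.
Zone B fails [AND]: #3 release solenoid degraded=occurs, Upper heat detector faulted=occurs, Agent supply unavailable=occurs → all inputs occur → occurs.
Zone A down [OR]: South discharge nozzle degraded=not, Redundant zone module malfunctions=not, Zone B fails=occurs → at least one input occurs → occurs.
Fire suppression does not activate [AND]: Release chain unavailable=occurs, Detection loop down=occurs, Zone A down=occurs → all inputs occur → occurs.

Yes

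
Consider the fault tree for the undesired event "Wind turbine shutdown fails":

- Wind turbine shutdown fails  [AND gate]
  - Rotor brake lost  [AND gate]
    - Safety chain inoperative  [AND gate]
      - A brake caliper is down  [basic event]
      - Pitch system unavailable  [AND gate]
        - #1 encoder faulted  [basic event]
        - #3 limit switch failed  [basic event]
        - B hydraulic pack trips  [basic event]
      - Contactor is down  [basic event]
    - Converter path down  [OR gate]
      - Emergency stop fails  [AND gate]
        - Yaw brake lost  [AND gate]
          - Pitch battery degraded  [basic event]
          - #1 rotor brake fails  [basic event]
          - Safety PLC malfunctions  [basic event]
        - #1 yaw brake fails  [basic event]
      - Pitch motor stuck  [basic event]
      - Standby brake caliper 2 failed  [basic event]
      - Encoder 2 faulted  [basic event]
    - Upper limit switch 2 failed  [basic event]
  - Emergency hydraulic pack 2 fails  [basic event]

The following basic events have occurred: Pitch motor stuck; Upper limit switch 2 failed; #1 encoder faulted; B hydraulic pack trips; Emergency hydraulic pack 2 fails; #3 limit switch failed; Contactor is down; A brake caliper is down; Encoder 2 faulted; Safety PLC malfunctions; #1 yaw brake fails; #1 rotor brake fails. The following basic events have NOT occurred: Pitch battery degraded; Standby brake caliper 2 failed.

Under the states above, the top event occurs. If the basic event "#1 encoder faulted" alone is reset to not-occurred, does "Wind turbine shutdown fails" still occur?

No

Counterfactual: set "#1 encoder faulted" to not occurred.
Pitch system unavailable [AND]: #1 encoder faulted=not, #3 limit switch failed=occurs, B hydraulic pack trips=occurs → not all inputs occur → does not occur.
Safety chain inoperative [AND]: A brake caliper is down=occurs, Pitch system unavailable=not, Contactor is down=occurs → not all inputs occur → does not occur.
Yaw brake lost [AND]: Pitch battery degraded=not, #1 rotor brake fails=occurs, Safety PLC malfunctions=occurs → not all inputs occur → does not occur.
Emergency stop fails [AND]: Yaw brake lost=not, #1 yaw brake fails=occurs → not all inputs occur → does not occur.
Converter path down [OR]: Emergency stop fails=not, Pitch motor stuck=occurs, Standby brake caliper 2 failed=not, Encoder 2 faulted=occurs → at least one input occurs → occurs.
Rotor brake lost [AND]: Safety chain inoperative=not, Converter path down=occurs, Upper limit switch 2 failed=occurs → not all inputs occur → does not occur.
Wind turbine shutdown fails [AND]: Rotor brake lost=not, Emergency hydraulic pack 2 fails=occurs → not all inputs occur → does not occur.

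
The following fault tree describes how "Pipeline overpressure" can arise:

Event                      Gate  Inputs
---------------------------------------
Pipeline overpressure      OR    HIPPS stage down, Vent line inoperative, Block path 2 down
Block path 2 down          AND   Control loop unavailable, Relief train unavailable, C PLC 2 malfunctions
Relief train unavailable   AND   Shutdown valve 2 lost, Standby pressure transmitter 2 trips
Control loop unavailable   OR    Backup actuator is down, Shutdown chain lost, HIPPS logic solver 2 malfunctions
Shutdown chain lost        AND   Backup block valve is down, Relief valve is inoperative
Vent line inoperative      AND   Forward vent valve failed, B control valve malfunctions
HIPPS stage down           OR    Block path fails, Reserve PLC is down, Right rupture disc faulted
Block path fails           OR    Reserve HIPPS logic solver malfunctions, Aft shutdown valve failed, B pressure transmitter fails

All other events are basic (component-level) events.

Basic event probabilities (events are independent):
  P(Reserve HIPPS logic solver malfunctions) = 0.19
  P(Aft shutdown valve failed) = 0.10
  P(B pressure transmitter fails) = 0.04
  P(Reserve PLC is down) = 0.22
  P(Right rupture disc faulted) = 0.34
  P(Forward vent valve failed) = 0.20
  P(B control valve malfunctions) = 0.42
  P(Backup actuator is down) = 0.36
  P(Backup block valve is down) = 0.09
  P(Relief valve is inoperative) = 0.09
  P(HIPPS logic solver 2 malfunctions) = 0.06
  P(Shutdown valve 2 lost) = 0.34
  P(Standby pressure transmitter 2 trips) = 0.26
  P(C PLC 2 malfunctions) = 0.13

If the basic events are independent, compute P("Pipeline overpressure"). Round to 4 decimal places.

0.6715

P(Block path fails) [OR] = 1 − (1−0.19) × (1−0.10) × (1−0.04) = 0.300160
P(HIPPS stage down) [OR] = 1 − (1−0.300160) × (1−0.22) × (1−0.34) = 0.639722
P(Vent line inoperative) [AND] = 0.20 × 0.42 = 0.084000
P(Shutdown chain lost) [AND] = 0.09 × 0.09 = 0.008100
P(Control loop unavailable) [OR] = 1 − (1−0.36) × (1−0.008100) × (1−0.06) = 0.403273
P(Relief train unavailable) [AND] = 0.34 × 0.26 = 0.088400
P(Block path 2 down) [AND] = 0.403273 × 0.088400 × 0.13 = 0.004634
P(Pipeline overpressure) [OR] = 1 − (1−0.639722) × (1−0.084000) × (1−0.004634) = 0.671515
Rounded to 4 decimal places: P(Pipeline overpressure) ≈ 0.6715.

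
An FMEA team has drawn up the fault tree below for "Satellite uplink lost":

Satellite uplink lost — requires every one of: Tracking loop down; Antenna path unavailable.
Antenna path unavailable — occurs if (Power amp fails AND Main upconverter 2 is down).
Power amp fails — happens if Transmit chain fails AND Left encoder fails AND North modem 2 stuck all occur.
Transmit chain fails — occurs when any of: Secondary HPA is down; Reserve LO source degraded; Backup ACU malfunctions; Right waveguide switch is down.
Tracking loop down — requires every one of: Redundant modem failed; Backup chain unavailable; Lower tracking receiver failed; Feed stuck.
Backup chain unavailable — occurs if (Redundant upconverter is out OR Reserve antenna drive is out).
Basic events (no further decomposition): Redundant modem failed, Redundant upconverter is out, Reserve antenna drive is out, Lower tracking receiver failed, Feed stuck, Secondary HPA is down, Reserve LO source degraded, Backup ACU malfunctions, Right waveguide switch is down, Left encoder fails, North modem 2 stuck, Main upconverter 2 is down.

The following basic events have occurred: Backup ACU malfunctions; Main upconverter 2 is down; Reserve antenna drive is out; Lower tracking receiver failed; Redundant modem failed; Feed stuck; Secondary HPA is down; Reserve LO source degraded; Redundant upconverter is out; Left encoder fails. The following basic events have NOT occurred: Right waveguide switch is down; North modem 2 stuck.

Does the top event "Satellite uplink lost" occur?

No

Backup chain unavailable [OR]: Redundant upconverter is out=occurs, Reserve antenna drive is out=occurs → at least one input occurs → occurs.
Tracking loop down [AND]: Redundant modem failed=occurs, Backup chain unavailable=occurs, Lower tracking receiver failed=occurs, Feed stuck=occurs → all inputs occur → occurs.
Transmit chain fails [OR]: Secondary HPA is down=occurs, Reserve LO source degraded=occurs, Backup ACU malfunctions=occurs, Right waveguide switch is down=not → at least one input occurs → occurs.
Power amp fails [AND]: Transmit chain fails=occurs, Left encoder fails=occurs, North modem 2 stuck=not → not all inputs occur → does not occur.
Antenna path unavailable [AND]: Power amp fails=not, Main upconverter 2 is down=occurs → not all inputs occur → does not occur.
Satellite uplink lost [AND]: Tracking loop down=occurs, Antenna path unavailable=not → not all inputs occur → does not occur.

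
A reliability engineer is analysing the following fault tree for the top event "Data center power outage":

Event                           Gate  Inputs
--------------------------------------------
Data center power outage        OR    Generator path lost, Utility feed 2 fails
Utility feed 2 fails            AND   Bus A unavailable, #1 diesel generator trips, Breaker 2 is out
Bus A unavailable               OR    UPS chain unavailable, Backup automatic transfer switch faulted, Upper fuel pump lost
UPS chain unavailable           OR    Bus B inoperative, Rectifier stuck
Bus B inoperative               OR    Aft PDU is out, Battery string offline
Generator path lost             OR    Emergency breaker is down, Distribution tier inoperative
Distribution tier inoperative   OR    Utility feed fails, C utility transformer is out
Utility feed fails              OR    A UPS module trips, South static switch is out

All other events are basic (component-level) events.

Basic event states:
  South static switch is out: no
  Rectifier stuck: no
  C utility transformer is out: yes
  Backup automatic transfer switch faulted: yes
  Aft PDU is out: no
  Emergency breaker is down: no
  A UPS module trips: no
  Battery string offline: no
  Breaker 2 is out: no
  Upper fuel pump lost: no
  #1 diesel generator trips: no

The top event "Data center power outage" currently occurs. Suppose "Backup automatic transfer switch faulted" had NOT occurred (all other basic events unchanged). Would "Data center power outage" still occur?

Yes

Counterfactual: set "Backup automatic transfer switch faulted" to not occurred.
Utility feed fails [OR]: A UPS module trips=not, South static switch is out=not → no input occurs → does not occur.
Distribution tier inoperative [OR]: Utility feed fails=not, C utility transformer is out=occurs → at least one input occurs → occurs.
Generator path lost [OR]: Emergency breaker is down=not, Distribution tier inoperative=occurs → at least one input occurs → occurs.
Bus B inoperative [OR]: Aft PDU is out=not, Battery string offline=not → no input occurs → does not occur.
UPS chain unavailable [OR]: Bus B inoperative=not, Rectifier stuck=not → no input occurs → does not occur.
Bus A unavailable [OR]: UPS chain unavailable=not, Backup automatic transfer switch faulted=not, Upper fuel pump lost=not → no input occurs → does not occur.
Utility feed 2 fails [AND]: Bus A unavailable=not, #1 diesel generator trips=not, Breaker 2 is out=not → not all inputs occur → does not occur.
Data center power outage [OR]: Generator path lost=occurs, Utility feed 2 fails=not → at least one input occurs → occurs.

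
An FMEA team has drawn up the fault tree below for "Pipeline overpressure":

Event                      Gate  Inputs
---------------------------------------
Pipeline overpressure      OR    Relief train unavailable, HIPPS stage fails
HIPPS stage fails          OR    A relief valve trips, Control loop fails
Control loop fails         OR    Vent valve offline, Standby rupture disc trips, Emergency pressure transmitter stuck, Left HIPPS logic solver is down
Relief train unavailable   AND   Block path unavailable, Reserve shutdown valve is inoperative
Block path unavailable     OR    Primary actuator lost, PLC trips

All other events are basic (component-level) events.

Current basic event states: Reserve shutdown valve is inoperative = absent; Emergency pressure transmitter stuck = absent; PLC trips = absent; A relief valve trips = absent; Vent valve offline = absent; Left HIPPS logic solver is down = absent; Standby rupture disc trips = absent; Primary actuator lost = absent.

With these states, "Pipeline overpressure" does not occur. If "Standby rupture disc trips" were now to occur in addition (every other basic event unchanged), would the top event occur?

Yes

Counterfactual: set "Standby rupture disc trips" to occurred.
Block path unavailable [OR]: Primary actuator lost=not, PLC trips=not → no input occurs → does not occur.
Relief train unavailable [AND]: Block path unavailable=not, Reserve shutdown valve is inoperative=not → not all inputs occur → does not occur.
Control loop fails [OR]: Vent valve offline=not, Standby rupture disc trips=occurs, Emergency pressure transmitter stuck=not, Left HIPPS logic solver is down=not → at least one input occurs → occurs.
HIPPS stage fails [OR]: A relief valve trips=not, Control loop fails=occurs → at least one input occurs → occurs.
Pipeline overpressure [OR]: Relief train unavailable=not, HIPPS stage fails=occurs → at least one input occurs → occurs.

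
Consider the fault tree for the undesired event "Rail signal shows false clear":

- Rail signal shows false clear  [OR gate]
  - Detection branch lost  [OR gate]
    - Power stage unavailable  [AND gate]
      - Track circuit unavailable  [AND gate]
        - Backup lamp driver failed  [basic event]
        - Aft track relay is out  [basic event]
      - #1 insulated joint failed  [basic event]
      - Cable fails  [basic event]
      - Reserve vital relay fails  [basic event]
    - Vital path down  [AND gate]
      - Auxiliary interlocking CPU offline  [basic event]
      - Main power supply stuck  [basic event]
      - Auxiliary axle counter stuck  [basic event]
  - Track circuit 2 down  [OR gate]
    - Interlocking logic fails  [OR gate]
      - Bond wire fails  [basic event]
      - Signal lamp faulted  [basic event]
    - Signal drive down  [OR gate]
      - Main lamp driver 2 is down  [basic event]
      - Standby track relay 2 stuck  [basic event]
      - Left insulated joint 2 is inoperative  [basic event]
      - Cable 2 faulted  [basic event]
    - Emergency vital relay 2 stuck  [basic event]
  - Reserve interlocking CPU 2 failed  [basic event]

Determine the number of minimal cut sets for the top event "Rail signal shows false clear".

10

Track circuit unavailable [AND]: one cut set from each child combined → 1 × 1 = 1 cut set(s).
Power stage unavailable [AND]: one cut set from each child combined → 1 × 1 × 1 × 1 = 1 cut set(s).
Vital path down [AND]: one cut set from each child combined → 1 × 1 × 1 = 1 cut set(s).
Detection branch lost [OR]: union of children's cut sets → 2 cut set(s).
Interlocking logic fails [OR]: union of children's cut sets → 2 cut set(s).
Signal drive down [OR]: union of children's cut sets → 4 cut set(s).
Track circuit 2 down [OR]: union of children's cut sets → 7 cut set(s).
Rail signal shows false clear [OR]: union of children's cut sets → 10 cut set(s).
Minimal cut sets: {#1 insulated joint failed, Aft track relay is out, Backup lamp driver failed, Cable fails, Reserve vital relay fails}; {Auxiliary axle counter stuck, Auxiliary interlocking CPU offline, Main power supply stuck}; {Bond wire fails}; {Signal lamp faulted}; {Main lamp driver 2 is down}; {Standby track relay 2 stuck}; {Left insulated joint 2 is inoperative}; {Cable 2 faulted}; {Emergency vital relay 2 stuck}; {Reserve interlocking CPU 2 failed}.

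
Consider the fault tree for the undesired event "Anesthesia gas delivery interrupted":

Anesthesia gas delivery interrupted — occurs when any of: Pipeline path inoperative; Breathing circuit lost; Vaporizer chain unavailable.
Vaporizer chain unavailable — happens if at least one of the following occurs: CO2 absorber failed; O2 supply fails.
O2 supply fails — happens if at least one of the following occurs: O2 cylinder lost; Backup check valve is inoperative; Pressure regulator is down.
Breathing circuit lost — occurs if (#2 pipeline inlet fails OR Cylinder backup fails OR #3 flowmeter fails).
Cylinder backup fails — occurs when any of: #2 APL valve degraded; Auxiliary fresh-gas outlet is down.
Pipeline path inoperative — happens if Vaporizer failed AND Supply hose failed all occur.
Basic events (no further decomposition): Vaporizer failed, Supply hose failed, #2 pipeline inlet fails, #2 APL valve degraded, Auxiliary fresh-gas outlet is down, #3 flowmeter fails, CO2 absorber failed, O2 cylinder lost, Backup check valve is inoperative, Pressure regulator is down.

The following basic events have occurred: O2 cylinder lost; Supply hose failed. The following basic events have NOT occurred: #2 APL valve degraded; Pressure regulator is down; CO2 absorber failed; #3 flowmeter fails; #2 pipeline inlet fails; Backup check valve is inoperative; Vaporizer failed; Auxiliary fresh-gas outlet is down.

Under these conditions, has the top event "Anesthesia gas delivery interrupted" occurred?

Yes

Pipeline path inoperative [AND]: Vaporizer failed=not, Supply hose failed=occurs → not all inputs occur → does not occur.
Cylinder backup fails [OR]: #2 APL valve degraded=not, Auxiliary fresh-gas outlet is down=not → no input occurs → does not occur.
Breathing circuit lost [OR]: #2 pipeline inlet fails=not, Cylinder backup fails=not, #3 flowmeter fails=not → no input occurs → does not occur.
O2 supply fails [OR]: O2 cylinder lost=occurs, Backup check valve is inoperative=not, Pressure regulator is down=not → at least one input occurs → occurs.
Vaporizer chain unavailable [OR]: CO2 absorber failed=not, O2 supply fails=occurs → at least one input occurs → occurs.
Anesthesia gas delivery interrupted [OR]: Pipeline path inoperative=not, Breathing circuit lost=not, Vaporizer chain unavailable=occurs → at least one input occurs → occurs.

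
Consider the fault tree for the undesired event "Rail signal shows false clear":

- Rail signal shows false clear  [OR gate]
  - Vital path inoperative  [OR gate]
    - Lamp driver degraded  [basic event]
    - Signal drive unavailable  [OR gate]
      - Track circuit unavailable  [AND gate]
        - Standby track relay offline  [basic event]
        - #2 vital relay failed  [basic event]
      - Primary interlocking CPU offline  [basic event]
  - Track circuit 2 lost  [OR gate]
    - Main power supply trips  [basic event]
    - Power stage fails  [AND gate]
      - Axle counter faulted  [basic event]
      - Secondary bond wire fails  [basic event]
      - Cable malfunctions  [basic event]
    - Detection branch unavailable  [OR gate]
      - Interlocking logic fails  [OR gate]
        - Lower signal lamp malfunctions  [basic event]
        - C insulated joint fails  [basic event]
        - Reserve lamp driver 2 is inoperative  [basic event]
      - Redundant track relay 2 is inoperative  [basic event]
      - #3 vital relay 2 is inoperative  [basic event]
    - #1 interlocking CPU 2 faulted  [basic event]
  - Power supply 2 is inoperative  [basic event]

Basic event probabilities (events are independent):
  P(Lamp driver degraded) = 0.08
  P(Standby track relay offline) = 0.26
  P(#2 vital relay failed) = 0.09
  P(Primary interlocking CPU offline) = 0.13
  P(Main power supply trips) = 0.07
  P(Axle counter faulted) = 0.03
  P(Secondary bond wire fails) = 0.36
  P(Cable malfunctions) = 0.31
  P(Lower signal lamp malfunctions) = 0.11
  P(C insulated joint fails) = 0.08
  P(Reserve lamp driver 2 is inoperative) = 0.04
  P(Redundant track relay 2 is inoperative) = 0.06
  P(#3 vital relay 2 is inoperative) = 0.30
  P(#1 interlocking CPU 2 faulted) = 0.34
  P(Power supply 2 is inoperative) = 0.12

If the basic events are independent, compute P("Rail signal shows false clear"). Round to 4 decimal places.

P(Track circuit unavailable) [AND] = 0.26 × 0.09 = 0.023400
P(Signal drive unavailable) [OR] = 1 − (1−0.023400) × (1−0.13) = 0.150358
P(Vital path inoperative) [OR] = 1 − (1−0.08) × (1−0.150358) = 0.218329
P(Power stage fails) [AND] = 0.03 × 0.36 × 0.31 = 0.003348
P(Interlocking logic fails) [OR] = 1 − (1−0.11) × (1−0.08) × (1−0.04) = 0.213952
P(Detection branch unavailable) [OR] = 1 − (1−0.213952) × (1−0.06) × (1−0.30) = 0.482780
P(Track circuit 2 lost) [OR] = 1 − (1−0.07) × (1−0.003348) × (1−0.482780) × (1−0.34) = 0.683593
P(Rail signal shows false clear) [OR] = 1 − (1−0.218329) × (1−0.683593) × (1−0.12) = 0.782353
Rounded to 4 decimal places: P(Rail signal shows false clear) ≈ 0.7824.

0.7824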